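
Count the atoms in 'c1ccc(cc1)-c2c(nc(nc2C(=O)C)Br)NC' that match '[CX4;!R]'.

2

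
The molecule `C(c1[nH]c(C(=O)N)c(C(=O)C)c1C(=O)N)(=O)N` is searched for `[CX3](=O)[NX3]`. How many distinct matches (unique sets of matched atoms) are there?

3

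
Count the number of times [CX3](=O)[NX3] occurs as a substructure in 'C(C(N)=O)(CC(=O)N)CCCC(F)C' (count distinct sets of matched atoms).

2

[CX3](=O)[NX3] is the SMARTS for an amide: a carbonyl carbon bonded to a trivalent nitrogen.
The molecule carries 2 separate instances of a primary amide (-C(=O)NH2) meeting every constraint; each maps to a distinct set of atoms, giving 2 matches.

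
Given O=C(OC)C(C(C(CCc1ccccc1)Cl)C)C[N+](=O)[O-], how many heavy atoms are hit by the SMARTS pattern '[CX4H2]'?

3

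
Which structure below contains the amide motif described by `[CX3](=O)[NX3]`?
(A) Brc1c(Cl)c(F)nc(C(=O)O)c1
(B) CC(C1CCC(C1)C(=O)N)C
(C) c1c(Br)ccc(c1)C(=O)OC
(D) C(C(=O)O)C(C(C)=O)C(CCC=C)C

[CX3](=O)[NX3] describes a carbonyl carbon bonded to a trivalent nitrogen (an amide).
(A) has a carboxylic acid group (-C(=O)OH) but the carbonyl is bonded to O, not to an NX3 nitrogen.
(B) contains a primary amide (-C(=O)NH2), which satisfies every atom and bond constraint.
(C) has a methyl-ester group (-C(=O)OCH3) but the carbonyl is bonded to O, not to an NX3 nitrogen.
(D) has a carboxylic acid group (-C(=O)OH) but the carbonyl is bonded to O, not to an NX3 nitrogen.
So the answer is (B).

B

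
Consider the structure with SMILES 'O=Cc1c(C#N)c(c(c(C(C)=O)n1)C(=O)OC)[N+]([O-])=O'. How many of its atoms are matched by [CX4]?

2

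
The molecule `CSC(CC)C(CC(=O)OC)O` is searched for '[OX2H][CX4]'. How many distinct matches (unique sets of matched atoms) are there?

1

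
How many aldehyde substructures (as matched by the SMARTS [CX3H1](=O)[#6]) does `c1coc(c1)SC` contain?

0

[CX3H1](=O)[#6] is the SMARTS for an aldehyde: an sp2 carbon with one H, double-bonded to O and single-bonded to carbon.
No fragment in the molecule satisfies every constraint, giving 0 matches.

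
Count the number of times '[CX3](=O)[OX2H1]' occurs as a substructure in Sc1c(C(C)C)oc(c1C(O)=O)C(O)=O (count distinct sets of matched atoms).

2

[CX3](=O)[OX2H1] is the SMARTS for a carboxylic acid: an sp2 carbon double-bonded to O and single-bonded to an -OH oxygen.
The molecule carries 2 separate instances of a carboxylic acid group (-C(=O)OH) meeting every constraint; each maps to a distinct set of atoms, giving 2 matches.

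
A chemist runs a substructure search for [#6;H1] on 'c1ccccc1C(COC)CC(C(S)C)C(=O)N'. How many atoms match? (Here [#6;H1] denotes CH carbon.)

The query [#6;H1] means: any carbon bearing exactly one hydrogen.
Check the 18 heavy atoms by environment: 2× C (H2) → no; 3× C (H1) → match; 2× C (H3) → no; 1× c (aromatic, H0) → no; 5× c (aromatic, H1) → match; 1× S (H1) → no; 1× C (H0) → no; 2× O (H0) → no; 1× N (H2) → no.
Summing the matching environments: 3 + 5 = 8 matching atoms.

8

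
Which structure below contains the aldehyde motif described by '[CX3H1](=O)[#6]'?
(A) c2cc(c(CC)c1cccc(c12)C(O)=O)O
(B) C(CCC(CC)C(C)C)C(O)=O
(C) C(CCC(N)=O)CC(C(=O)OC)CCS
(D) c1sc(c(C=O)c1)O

D

[CX3H1](=O)[#6] describes an sp2 carbon with one H, double-bonded to O and single-bonded to carbon (an aldehyde).
(A) has a carboxylic acid group (-C(=O)OH) but the carbonyl carbon has H0 and is bonded to O, not H1.
(B) has a carboxylic acid group (-C(=O)OH) but the carbonyl carbon has H0 and is bonded to O, not H1.
(C) has a methyl-ester group (-C(=O)OCH3) but the carbonyl carbon has H0, not H1.
(D) contains an aldehyde (-CHO), which satisfies every atom and bond constraint.
So the answer is (D).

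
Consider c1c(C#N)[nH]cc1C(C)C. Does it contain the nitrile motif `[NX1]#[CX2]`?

The pattern [NX1]#[CX2] describes a nitrogen triple-bonded to a two-connected carbon — a nitrile.
The molecule carries a nitrile (-C#N), whose atoms satisfy every constraint of the query, so the pattern matches.

Yes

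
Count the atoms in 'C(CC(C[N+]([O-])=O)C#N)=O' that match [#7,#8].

5

The query [#7,#8] means: nitrogen or oxygen (comma = OR).
Check the 10 heavy atoms by environment: 5× C → no; 1× N (charge +1) → match; 1× O (charge -1) → match; 2× O → match; 1× N → match.
Summing the matching environments: 1 + 1 + 2 + 1 = 5 matching atoms.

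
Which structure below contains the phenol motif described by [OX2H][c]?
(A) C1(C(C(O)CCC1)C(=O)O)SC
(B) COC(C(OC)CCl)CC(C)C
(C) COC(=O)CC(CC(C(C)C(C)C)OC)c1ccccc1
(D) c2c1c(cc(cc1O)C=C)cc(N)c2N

[OX2H][c] describes a hydroxyl oxygen attached to an aromatic carbon (a phenol).
(A) has a hydroxyl group (-OH) but the -OH is on an aliphatic carbon, not an aromatic c.
(B) has a methoxy ether (-OCH3) but the oxygen has H0, not H1.
(C) has a methoxy ether (-OCH3) but the oxygen has H0, not H1.
(D) contains a hydroxyl group (-OH), which satisfies every atom and bond constraint.
So the answer is (D).

D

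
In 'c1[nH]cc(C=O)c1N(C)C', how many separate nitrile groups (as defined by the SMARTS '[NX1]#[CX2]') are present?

0

[NX1]#[CX2] is the SMARTS for a nitrile: a nitrogen triple-bonded to a two-connected carbon.
No fragment in the molecule satisfies every constraint, giving 0 matches.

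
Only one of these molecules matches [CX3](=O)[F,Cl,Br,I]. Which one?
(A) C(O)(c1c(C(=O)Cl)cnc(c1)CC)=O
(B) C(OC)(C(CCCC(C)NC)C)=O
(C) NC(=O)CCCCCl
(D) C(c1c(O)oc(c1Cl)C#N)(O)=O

[CX3](=O)[F,Cl,Br,I] describes a carbonyl carbon bonded to a halogen (an acyl halide).
(A) contains an acyl chloride (-C(=O)Cl), which satisfies every atom and bond constraint.
(B) has a methyl-ester group (-C(=O)OCH3) but the carbonyl is bonded to -O-C, not to a halogen.
(C) has a chloro substituent but the Cl is not on a carbonyl carbon.
(D) has a chloro substituent but the Cl is not on a carbonyl carbon.
So the answer is (A).

A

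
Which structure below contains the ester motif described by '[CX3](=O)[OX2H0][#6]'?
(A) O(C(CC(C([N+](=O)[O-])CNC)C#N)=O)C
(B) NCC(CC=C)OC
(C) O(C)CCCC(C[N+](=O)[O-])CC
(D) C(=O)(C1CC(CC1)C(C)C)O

A

[CX3](=O)[OX2H0][#6] describes a carbonyl carbon bonded to an oxygen that is itself bonded to carbon (no H on that O) (an ester).
(A) contains a methyl-ester group (-C(=O)OCH3), which satisfies every atom and bond constraint.
(B) has a methoxy ether (-OCH3) but the ether oxygen is not adjacent to a C=O carbon.
(C) has a methoxy ether (-OCH3) but the ether oxygen is not adjacent to a C=O carbon.
(D) has a carboxylic acid group (-C(=O)OH) but the singly-bonded O carries H (OX2H1, not H0).
So the answer is (A).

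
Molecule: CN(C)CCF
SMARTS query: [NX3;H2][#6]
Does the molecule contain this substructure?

No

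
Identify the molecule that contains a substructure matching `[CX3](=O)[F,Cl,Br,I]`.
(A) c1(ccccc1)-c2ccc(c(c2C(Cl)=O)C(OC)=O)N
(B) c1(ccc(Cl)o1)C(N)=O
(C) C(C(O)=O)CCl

A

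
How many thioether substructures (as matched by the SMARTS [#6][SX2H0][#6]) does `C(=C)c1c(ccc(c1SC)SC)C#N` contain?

2

[#6][SX2H0][#6] is the SMARTS for a thioether: an aliphatic sulfur bridging two carbons with no H on the sulfur.
The molecule carries 2 separate instances of a methylthio ether (-SCH3) meeting every constraint; each maps to a distinct set of atoms, giving 2 matches.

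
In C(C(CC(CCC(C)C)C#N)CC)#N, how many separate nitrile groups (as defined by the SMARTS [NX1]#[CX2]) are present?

2

[NX1]#[CX2] is the SMARTS for a nitrile: a nitrogen triple-bonded to a two-connected carbon.
The molecule carries 2 separate instances of a nitrile (-C#N) meeting every constraint; each maps to a distinct set of atoms, giving 2 matches.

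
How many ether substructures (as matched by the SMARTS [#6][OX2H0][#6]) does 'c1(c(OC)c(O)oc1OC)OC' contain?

[#6][OX2H0][#6] is the SMARTS for an ether: an aliphatic oxygen bridging two carbons with no H on the oxygen.
The molecule carries 3 separate instances of a methoxy ether (-OCH3) meeting every constraint; each maps to a distinct set of atoms, giving 3 matches.

3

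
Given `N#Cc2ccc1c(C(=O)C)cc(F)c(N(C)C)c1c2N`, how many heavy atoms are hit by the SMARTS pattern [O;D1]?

The query [O;D1] means: aliphatic oxygen bonded to exactly one heavy atom.
Check the 20 heavy atoms by environment: 7× c (aromatic, D3) → no; 3× c (aromatic, D2) → no; 2× N (D1) → no; 1× F (D1) → no; 1× N (D3) → no; 3× C (D1) → no; 1× C (D2) → no; 1× C (D3) → no; 1× O (D1) → match.
That gives 1 matching atom.

1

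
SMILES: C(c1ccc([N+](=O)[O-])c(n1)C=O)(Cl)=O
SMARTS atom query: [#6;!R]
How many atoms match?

The query [#6;!R] means: carbon not in any ring.
Check the 14 heavy atoms by environment: 1× n (aromatic, in 6-ring) → no; 5× c (aromatic, in 6-ring) → no; 2× C (acyclic) → match; 3× O (acyclic) → no; 1× Cl (acyclic) → no; 1× N (charge +1, acyclic) → no; 1× O (charge -1, acyclic) → no.
That gives 2 matching atoms.

2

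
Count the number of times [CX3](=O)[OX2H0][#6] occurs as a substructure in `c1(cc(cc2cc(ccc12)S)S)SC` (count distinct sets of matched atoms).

[CX3](=O)[OX2H0][#6] is the SMARTS for an ester: a carbonyl carbon bonded to an oxygen that is itself bonded to carbon (no H on that O).
No fragment in the molecule satisfies every constraint, giving 0 matches.

0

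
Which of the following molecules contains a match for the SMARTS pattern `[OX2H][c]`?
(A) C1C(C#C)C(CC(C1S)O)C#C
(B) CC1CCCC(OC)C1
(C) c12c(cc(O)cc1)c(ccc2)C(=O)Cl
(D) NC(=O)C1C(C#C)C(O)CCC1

C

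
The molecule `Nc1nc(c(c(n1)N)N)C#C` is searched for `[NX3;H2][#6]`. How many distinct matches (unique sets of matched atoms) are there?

3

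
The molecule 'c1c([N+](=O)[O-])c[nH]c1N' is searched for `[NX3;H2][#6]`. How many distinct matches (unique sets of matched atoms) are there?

1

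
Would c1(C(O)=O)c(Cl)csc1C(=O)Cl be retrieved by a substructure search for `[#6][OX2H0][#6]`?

No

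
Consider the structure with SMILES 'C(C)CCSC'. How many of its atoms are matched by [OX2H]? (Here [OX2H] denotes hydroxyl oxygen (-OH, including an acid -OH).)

0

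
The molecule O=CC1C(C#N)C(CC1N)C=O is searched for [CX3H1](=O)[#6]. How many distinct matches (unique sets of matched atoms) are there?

[CX3H1](=O)[#6] is the SMARTS for an aldehyde: an sp2 carbon with one H, double-bonded to O and single-bonded to carbon.
The molecule carries 2 separate instances of an aldehyde (-CHO) meeting every constraint; each maps to a distinct set of atoms, giving 2 matches.

2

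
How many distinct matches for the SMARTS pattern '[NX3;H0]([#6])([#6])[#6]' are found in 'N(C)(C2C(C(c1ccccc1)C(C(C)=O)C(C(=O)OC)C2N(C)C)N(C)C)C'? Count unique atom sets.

3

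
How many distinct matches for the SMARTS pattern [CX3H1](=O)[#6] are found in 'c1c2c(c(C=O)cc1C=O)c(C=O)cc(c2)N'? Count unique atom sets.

[CX3H1](=O)[#6] is the SMARTS for an aldehyde: an sp2 carbon with one H, double-bonded to O and single-bonded to carbon.
The molecule carries 3 separate instances of an aldehyde (-CHO) meeting every constraint; each maps to a distinct set of atoms, giving 3 matches.

3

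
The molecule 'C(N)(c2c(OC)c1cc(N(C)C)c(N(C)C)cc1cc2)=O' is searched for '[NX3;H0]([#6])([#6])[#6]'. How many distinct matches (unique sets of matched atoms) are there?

2

[NX3;H0]([#6])([#6])[#6] is the SMARTS for a tertiary amine: a trivalent nitrogen with no H, bonded to three carbons.
The molecule carries 2 separate instances of a dimethylamino group (-N(CH3)2) meeting every constraint; each maps to a distinct set of atoms, giving 2 matches.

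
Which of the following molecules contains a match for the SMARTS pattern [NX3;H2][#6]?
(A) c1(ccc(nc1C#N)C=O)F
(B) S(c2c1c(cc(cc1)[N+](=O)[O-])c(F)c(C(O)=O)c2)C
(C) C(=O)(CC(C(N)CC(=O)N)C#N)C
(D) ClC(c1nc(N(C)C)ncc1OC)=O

C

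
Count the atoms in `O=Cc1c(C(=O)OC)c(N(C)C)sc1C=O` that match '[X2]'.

Check the 16 heavy atoms by environment: 1× s (aromatic, X2) → match; 4× c (aromatic, X3) → no; 3× C (X3) → no; 3× O (X1) → no; 1× O (X2) → match; 3× C (X4) → no; 1× N (X3) → no.
Summing the matching environments: 1 + 1 = 2 matching atoms.

2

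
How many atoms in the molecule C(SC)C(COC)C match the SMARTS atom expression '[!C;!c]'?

The query [!C;!c] means: neither aliphatic nor aromatic carbon — same as [!#6].
Check the 8 heavy atoms by environment: 6× C → no; 1× O → match; 1× S → match.
Summing the matching environments: 1 + 1 = 2 matching atoms.

2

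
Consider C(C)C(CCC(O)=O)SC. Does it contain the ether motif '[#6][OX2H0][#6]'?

No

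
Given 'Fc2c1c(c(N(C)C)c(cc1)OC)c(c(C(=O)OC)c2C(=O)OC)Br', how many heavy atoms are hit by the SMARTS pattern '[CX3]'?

Check the 25 heavy atoms by environment: 10× c (aromatic, X3) → no; 1× N (X3) → no; 5× C (X4) → no; 3× O (X2) → no; 2× C (X3) → match; 2× O (X1) → no; 1× F (X1) → no; 1× Br (X1) → no.
That gives 2 matching atoms.

2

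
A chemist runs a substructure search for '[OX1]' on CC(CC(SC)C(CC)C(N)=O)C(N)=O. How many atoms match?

2

The query [OX1] means: aliphatic oxygen with one total connection — typically a carbonyl =O or an oxide.
Check the 15 heavy atoms by environment: 8× C (X4) → no; 2× C (X3) → no; 2× O (X1) → match; 2× N (X3) → no; 1× S (X2) → no.
That gives 2 matching atoms.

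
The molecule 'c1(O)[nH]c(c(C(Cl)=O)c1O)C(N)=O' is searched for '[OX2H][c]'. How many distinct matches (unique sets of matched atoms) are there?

[OX2H][c] is the SMARTS for a phenol: a hydroxyl oxygen attached to an aromatic carbon.
The molecule carries 2 separate instances of a hydroxyl group (-OH) meeting every constraint; each maps to a distinct set of atoms, giving 2 matches.

2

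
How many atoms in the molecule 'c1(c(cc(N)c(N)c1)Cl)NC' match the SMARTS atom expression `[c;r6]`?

6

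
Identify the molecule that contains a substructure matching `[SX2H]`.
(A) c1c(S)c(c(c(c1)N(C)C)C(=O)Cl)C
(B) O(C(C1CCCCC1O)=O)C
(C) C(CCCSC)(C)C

A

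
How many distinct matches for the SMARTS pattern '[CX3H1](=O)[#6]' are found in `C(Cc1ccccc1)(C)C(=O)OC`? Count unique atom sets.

0

[CX3H1](=O)[#6] is the SMARTS for an aldehyde: an sp2 carbon with one H, double-bonded to O and single-bonded to carbon.
The molecule has a methyl-ester group (-C(=O)OCH3), but the carbonyl carbon has H0, not H1; nothing else fits, so there are 0 matches.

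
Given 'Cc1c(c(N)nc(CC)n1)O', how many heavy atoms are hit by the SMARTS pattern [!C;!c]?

Check the 11 heavy atoms by environment: 2× n (aromatic) → match; 4× c (aromatic) → no; 1× N → match; 3× C → no; 1× O → match.
Summing the matching environments: 2 + 1 + 1 = 4 matching atoms.

4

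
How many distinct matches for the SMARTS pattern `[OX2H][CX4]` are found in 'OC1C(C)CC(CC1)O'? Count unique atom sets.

2

[OX2H][CX4] is the SMARTS for an aliphatic alcohol: a hydroxyl oxygen bound to an sp3 (X4) carbon.
The molecule carries 2 separate instances of a hydroxyl group (-OH) meeting every constraint; each maps to a distinct set of atoms, giving 2 matches.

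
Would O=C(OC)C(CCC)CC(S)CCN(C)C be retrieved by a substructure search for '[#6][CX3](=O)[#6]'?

The pattern [#6][CX3](=O)[#6] describes a carbonyl carbon (no H) flanked by two carbons — a ketone.
The closest candidate here is a methyl-ester group (-C(=O)OCH3), but one neighbour of the carbonyl carbon is O, not C. No other fragment satisfies the full query, so there is no match.

No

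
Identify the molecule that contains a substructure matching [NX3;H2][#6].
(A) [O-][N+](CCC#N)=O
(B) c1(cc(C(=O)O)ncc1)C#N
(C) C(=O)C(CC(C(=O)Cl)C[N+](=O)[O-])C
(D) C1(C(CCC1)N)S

D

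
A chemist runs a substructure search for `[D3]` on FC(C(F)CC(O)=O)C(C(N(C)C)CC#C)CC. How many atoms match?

6

The query [D3] means: atom with exactly three heavy-atom neighbours.
Check the 18 heavy atoms by environment: 4× C (D2) → no; 5× C (D3) → match; 1× N (D3) → match; 4× C (D1) → no; 2× O (D1) → no; 2× F (D1) → no.
Summing the matching environments: 5 + 1 = 6 matching atoms.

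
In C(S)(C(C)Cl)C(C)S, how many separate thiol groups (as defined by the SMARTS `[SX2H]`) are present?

[SX2H] is the SMARTS for a thiol: an aliphatic sulfur with two connections, one being H.
The molecule carries 2 separate instances of a thiol (-SH) meeting every constraint; each maps to a distinct set of atoms, giving 2 matches.

2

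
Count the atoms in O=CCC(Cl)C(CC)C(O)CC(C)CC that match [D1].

6

The query [D1] means: atom with exactly one heavy-atom neighbour (degree 1).
Check the 15 heavy atoms by environment: 3× C (D1) → match; 4× C (D3) → no; 5× C (D2) → no; 2× O (D1) → match; 1× Cl (D1) → match.
Summing the matching environments: 3 + 2 + 1 = 6 matching atoms.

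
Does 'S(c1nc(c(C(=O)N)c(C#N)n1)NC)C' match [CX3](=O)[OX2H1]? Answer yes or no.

The pattern [CX3](=O)[OX2H1] describes an sp2 carbon double-bonded to O and single-bonded to an -OH oxygen — a carboxylic acid.
The closest candidate here is a primary amide (-C(=O)NH2), but the carbonyl is bonded to N, not to an -OH oxygen. No other fragment satisfies the full query, so there is no match.

No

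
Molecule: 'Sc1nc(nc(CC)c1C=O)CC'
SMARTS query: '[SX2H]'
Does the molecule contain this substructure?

Yes

The pattern [SX2H] describes an aliphatic sulfur with two connections, one being H — a thiol.
The molecule carries a thiol (-SH), whose atoms satisfy every constraint of the query, so the pattern matches.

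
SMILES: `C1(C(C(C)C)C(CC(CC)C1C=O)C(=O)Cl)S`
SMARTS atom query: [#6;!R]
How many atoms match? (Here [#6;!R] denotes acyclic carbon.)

7

Check the 17 heavy atoms by environment: 6× C (in 6-ring) → no; 7× C (acyclic) → match; 1× S (acyclic) → no; 2× O (acyclic) → no; 1× Cl (acyclic) → no.
That gives 7 matching atoms.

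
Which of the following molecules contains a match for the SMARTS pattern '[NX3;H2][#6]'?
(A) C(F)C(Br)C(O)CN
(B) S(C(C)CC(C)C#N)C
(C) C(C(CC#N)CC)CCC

A

[NX3;H2][#6] describes a trivalent nitrogen with two H attached to carbon (a primary amine).
(A) contains a primary amino group (-NH2), which satisfies every atom and bond constraint.
(B) has a nitrile (-C#N) but the nitrogen is NX1 (triple-bonded), not NX3 with two H.
(C) has a nitrile (-C#N) but the nitrogen is NX1 (triple-bonded), not NX3 with two H.
So the answer is (A).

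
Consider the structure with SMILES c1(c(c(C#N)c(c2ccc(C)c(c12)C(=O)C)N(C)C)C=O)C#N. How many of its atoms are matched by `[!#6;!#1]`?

The query [!#6;!#1] means: not carbon and not hydrogen — any heteroatom.
Check the 23 heavy atoms by environment: 10× c (aromatic) → no; 8× C → no; 2× O → match; 3× N → match.
Summing the matching environments: 2 + 3 = 5 matching atoms.

5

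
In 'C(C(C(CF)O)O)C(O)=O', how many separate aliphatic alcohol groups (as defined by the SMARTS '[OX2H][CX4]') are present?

[OX2H][CX4] is the SMARTS for an aliphatic alcohol: a hydroxyl oxygen bound to an sp3 (X4) carbon.
The molecule carries 2 separate instances of a hydroxyl group (-OH) meeting every constraint; each maps to a distinct set of atoms, giving 2 matches.

2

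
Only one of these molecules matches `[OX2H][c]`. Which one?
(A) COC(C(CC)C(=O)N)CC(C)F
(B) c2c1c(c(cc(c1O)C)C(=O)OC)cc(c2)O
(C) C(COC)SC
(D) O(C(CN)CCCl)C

B

[OX2H][c] describes a hydroxyl oxygen attached to an aromatic carbon (a phenol).
(A) has a methoxy ether (-OCH3) but the oxygen has H0, not H1.
(B) contains a hydroxyl group (-OH), which satisfies every atom and bond constraint.
(C) has a methoxy ether (-OCH3) but the oxygen has H0, not H1.
(D) has a methoxy ether (-OCH3) but the oxygen has H0, not H1.
So the answer is (B).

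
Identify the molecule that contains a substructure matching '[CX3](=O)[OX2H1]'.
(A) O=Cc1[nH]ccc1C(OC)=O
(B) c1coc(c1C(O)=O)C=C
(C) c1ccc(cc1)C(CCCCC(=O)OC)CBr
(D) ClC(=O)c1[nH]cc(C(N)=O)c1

[CX3](=O)[OX2H1] describes an sp2 carbon double-bonded to O and single-bonded to an -OH oxygen (a carboxylic acid).
(A) has an aldehyde (-CHO) but there is no singly-bonded oxygen on the carbonyl carbon.
(B) contains a carboxylic acid group (-C(=O)OH), which satisfies every atom and bond constraint.
(C) has a methyl-ester group (-C(=O)OCH3) but the singly-bonded O has no H (OX2H0, not OX2H1).
(D) has an acyl chloride (-C(=O)Cl) but the carbonyl is bonded to Cl, not to an -OH oxygen.
So the answer is (B).

B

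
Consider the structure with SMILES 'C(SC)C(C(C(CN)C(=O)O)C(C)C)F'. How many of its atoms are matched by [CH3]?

3

Check the 15 heavy atoms by environment: 2× C (H2) → no; 4× C (H1) → no; 1× S (H0) → no; 3× C (H3) → match; 1× C (H0) → no; 1× O (H0) → no; 1× O (H1) → no; 1× N (H2) → no; 1× F (H0) → no.
That gives 3 matching atoms.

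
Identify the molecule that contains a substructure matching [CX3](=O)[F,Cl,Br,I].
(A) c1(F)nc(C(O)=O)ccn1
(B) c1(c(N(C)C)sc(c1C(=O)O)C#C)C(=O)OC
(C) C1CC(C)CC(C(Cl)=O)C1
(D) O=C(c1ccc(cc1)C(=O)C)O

[CX3](=O)[F,Cl,Br,I] describes a carbonyl carbon bonded to a halogen (an acyl halide).
(A) has a carboxylic acid group (-C(=O)OH) but the carbonyl is bonded to -OH, not to a halogen.
(B) has a carboxylic acid group (-C(=O)OH) but the carbonyl is bonded to -OH, not to a halogen.
(C) contains an acyl chloride (-C(=O)Cl), which satisfies every atom and bond constraint.
(D) has a carboxylic acid group (-C(=O)OH) but the carbonyl is bonded to -OH, not to a halogen.
So the answer is (C).

C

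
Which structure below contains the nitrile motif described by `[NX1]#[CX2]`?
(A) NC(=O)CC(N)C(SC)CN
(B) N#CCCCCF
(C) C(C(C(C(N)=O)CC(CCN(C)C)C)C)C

[NX1]#[CX2] describes a nitrogen triple-bonded to a two-connected carbon (a nitrile).
(A) has a primary amide (-C(=O)NH2) but the nitrogen is NX3, not NX1.
(B) contains a nitrile (-C#N), which satisfies every atom and bond constraint.
(C) has a primary amide (-C(=O)NH2) but the nitrogen is NX3, not NX1.
So the answer is (B).

B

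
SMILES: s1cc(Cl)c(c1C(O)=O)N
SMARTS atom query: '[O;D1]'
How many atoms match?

The query [O;D1] means: aliphatic oxygen bonded to exactly one heavy atom.
Check the 10 heavy atoms by environment: 1× s (aromatic, D2) → no; 3× c (aromatic, D3) → no; 1× c (aromatic, D2) → no; 1× Cl (D1) → no; 1× C (D3) → no; 2× O (D1) → match; 1× N (D1) → no.
That gives 2 matching atoms.

2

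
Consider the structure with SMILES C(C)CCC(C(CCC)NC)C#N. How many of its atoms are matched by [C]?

The query [C] means: uppercase C matches aliphatic (non-aromatic) carbon only.
Check the 13 heavy atoms by environment: 11× C → match; 2× N → no.
That gives 11 matching atoms.

11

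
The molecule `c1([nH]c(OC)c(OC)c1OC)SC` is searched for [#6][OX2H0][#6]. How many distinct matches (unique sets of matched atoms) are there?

3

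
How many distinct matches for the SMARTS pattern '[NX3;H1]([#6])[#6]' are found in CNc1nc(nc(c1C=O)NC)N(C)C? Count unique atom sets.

2

[NX3;H1]([#6])[#6] is the SMARTS for a secondary amine: a trivalent nitrogen with one H, bonded to two carbons.
The molecule carries 2 separate instances of an N-methylamino group (-NHCH3) meeting every constraint; each maps to a distinct set of atoms, giving 2 matches.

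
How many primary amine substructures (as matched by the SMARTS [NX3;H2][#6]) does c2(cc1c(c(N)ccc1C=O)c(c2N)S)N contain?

3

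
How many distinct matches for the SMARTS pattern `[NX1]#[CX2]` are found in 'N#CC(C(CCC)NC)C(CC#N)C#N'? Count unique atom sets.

[NX1]#[CX2] is the SMARTS for a nitrile: a nitrogen triple-bonded to a two-connected carbon.
The molecule carries 3 separate instances of a nitrile (-C#N) meeting every constraint; each maps to a distinct set of atoms, giving 3 matches.

3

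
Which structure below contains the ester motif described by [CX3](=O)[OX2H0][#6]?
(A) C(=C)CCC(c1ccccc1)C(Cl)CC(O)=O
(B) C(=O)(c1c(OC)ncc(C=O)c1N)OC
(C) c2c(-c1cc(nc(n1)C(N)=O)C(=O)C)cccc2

B

[CX3](=O)[OX2H0][#6] describes a carbonyl carbon bonded to an oxygen that is itself bonded to carbon (no H on that O) (an ester).
(A) has a carboxylic acid group (-C(=O)OH) but the singly-bonded O carries H (OX2H1, not H0).
(B) contains a methyl-ester group (-C(=O)OCH3), which satisfies every atom and bond constraint.
(C) has a primary amide (-C(=O)NH2) but the carbonyl is bonded to N, not to an O-C linkage.
So the answer is (B).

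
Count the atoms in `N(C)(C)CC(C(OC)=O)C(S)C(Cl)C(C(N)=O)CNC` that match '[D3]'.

Check the 20 heavy atoms by environment: 2× C (D2) → no; 6× C (D3) → match; 1× N (D3) → match; 4× C (D1) → no; 1× Cl (D1) → no; 2× O (D1) → no; 1× O (D2) → no; 1× N (D2) → no; 1× N (D1) → no; 1× S (D1) → no.
Summing the matching environments: 6 + 1 = 7 matching atoms.

7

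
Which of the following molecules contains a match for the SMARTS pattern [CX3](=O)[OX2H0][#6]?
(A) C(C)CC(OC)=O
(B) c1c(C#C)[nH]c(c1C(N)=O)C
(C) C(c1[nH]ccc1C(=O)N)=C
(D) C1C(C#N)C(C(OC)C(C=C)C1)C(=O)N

[CX3](=O)[OX2H0][#6] describes a carbonyl carbon bonded to an oxygen that is itself bonded to carbon (no H on that O) (an ester).
(A) contains a methyl-ester group (-C(=O)OCH3), which satisfies every atom and bond constraint.
(B) has a primary amide (-C(=O)NH2) but the carbonyl is bonded to N, not to an O-C linkage.
(C) has a primary amide (-C(=O)NH2) but the carbonyl is bonded to N, not to an O-C linkage.
(D) has a methoxy ether (-OCH3) but the ether oxygen is not adjacent to a C=O carbon.
So the answer is (A).

A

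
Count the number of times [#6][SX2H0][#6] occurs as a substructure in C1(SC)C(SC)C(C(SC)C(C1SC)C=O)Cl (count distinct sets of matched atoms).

4

[#6][SX2H0][#6] is the SMARTS for a thioether: an aliphatic sulfur bridging two carbons with no H on the sulfur.
The molecule carries 4 separate instances of a methylthio ether (-SCH3) meeting every constraint; each maps to a distinct set of atoms, giving 4 matches.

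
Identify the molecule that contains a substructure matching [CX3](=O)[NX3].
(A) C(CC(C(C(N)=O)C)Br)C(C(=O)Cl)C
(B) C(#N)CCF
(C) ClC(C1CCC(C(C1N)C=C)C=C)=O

[CX3](=O)[NX3] describes a carbonyl carbon bonded to a trivalent nitrogen (an amide).
(A) contains a primary amide (-C(=O)NH2), which satisfies every atom and bond constraint.
(B) has a nitrile (-C#N) but the nitrile N is NX1 (triple-bonded), not NX3.
(C) has a primary amino group (-NH2) but the -NH2 is not attached to a carbonyl carbon.
So the answer is (A).

A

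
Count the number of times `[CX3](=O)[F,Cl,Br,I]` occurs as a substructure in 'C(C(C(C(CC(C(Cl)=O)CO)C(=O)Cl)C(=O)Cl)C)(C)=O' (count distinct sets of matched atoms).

3

[CX3](=O)[F,Cl,Br,I] is the SMARTS for an acyl halide: a carbonyl carbon bonded to a halogen.
The molecule carries 3 separate instances of an acyl chloride (-C(=O)Cl) meeting every constraint; each maps to a distinct set of atoms, giving 3 matches.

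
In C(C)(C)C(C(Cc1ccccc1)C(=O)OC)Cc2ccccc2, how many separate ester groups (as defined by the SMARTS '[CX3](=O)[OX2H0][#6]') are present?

1

[CX3](=O)[OX2H0][#6] is the SMARTS for an ester: a carbonyl carbon bonded to an oxygen that is itself bonded to carbon (no H on that O).
Exactly one fragment in the molecule meets all constraints, giving 1 match.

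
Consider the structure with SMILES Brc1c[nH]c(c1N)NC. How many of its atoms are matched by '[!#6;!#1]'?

Check the 9 heavy atoms by environment: 1× n (aromatic) → match; 4× c (aromatic) → no; 2× N → match; 1× C → no; 1× Br → match.
Summing the matching environments: 1 + 2 + 1 = 4 matching atoms.

4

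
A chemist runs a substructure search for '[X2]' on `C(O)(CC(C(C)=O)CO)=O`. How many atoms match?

The query [X2] means: any atom with exactly two total connections (bonds + H).
Check the 10 heavy atoms by environment: 4× C (X4) → no; 2× O (X2) → match; 2× C (X3) → no; 2× O (X1) → no.
That gives 2 matching atoms.

2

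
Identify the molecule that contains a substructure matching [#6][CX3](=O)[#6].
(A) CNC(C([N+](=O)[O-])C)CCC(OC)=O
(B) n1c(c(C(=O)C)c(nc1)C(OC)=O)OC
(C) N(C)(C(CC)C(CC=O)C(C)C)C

B

[#6][CX3](=O)[#6] describes a carbonyl carbon (no H) flanked by two carbons (a ketone).
(A) has a methyl-ester group (-C(=O)OCH3) but one neighbour of the carbonyl carbon is O, not C.
(B) contains an acetyl/ketone group (-C(=O)CH3), which satisfies every atom and bond constraint.
(C) has an aldehyde (-CHO) but the carbonyl carbon has H1, so it is not flanked by two carbons.
So the answer is (B).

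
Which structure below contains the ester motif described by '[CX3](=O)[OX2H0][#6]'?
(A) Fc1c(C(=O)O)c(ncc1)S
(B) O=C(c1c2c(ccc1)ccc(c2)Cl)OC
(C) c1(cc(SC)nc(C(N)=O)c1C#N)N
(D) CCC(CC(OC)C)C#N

[CX3](=O)[OX2H0][#6] describes a carbonyl carbon bonded to an oxygen that is itself bonded to carbon (no H on that O) (an ester).
(A) has a carboxylic acid group (-C(=O)OH) but the singly-bonded O carries H (OX2H1, not H0).
(B) contains a methyl-ester group (-C(=O)OCH3), which satisfies every atom and bond constraint.
(C) has a primary amide (-C(=O)NH2) but the carbonyl is bonded to N, not to an O-C linkage.
(D) has a methoxy ether (-OCH3) but the ether oxygen is not adjacent to a C=O carbon.
So the answer is (B).

B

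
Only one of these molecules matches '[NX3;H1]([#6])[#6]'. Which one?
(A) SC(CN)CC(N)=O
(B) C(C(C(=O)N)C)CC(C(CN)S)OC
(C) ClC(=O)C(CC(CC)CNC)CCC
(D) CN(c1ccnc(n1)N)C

C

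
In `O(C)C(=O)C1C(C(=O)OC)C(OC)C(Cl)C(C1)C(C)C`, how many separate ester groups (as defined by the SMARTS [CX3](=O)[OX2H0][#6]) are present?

2

[CX3](=O)[OX2H0][#6] is the SMARTS for an ester: a carbonyl carbon bonded to an oxygen that is itself bonded to carbon (no H on that O).
The molecule carries 2 separate instances of a methyl-ester group (-C(=O)OCH3) meeting every constraint; each maps to a distinct set of atoms, giving 2 matches.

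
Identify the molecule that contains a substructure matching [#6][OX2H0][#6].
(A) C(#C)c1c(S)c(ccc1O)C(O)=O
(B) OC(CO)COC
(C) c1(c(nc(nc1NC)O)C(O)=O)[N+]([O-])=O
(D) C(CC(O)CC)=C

[#6][OX2H0][#6] describes an aliphatic oxygen bridging two carbons with no H on the oxygen (an ether).
(A) has a carboxylic acid group (-C(=O)OH) but the -OH oxygen has H1; the =O is OX1, not OX2.
(B) contains a methoxy ether (-OCH3), which satisfies every atom and bond constraint.
(C) has a carboxylic acid group (-C(=O)OH) but the -OH oxygen has H1; the =O is OX1, not OX2.
(D) has a hydroxyl group (-OH) but the oxygen has H1, not H0 bridging two carbons.
So the answer is (B).

B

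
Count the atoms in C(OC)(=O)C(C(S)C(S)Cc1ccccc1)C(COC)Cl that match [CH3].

2

The query [CH3] means: aliphatic carbon with exactly three hydrogens.
Check the 21 heavy atoms by environment: 2× C (H2) → no; 4× C (H1) → no; 1× C (H0) → no; 3× O (H0) → no; 2× C (H3) → match; 2× S (H1) → no; 1× c (aromatic, H0) → no; 5× c (aromatic, H1) → no; 1× Cl (H0) → no.
That gives 2 matching atoms.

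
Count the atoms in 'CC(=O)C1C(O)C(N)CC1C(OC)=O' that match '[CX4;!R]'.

2

The query [CX4;!R] means: aliphatic carbon with four total connections, not in a ring.
Check the 14 heavy atoms by environment: 5× C (X4, in 5-ring) → no; 1× N (X3, acyclic) → no; 2× C (X3, acyclic) → no; 2× O (X1, acyclic) → no; 2× O (X2, acyclic) → no; 2× C (X4, acyclic) → match.
That gives 2 matching atoms.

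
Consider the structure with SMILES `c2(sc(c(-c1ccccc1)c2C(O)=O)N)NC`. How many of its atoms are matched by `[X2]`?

The query [X2] means: any atom with exactly two total connections (bonds + H).
Check the 17 heavy atoms by environment: 1× s (aromatic, X2) → match; 10× c (aromatic, X3) → no; 2× N (X3) → no; 1× C (X4) → no; 1× C (X3) → no; 1× O (X1) → no; 1× O (X2) → match.
Summing the matching environments: 1 + 1 = 2 matching atoms.

2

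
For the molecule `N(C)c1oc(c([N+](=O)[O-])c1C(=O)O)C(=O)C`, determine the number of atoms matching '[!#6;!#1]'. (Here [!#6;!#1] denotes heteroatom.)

8

The query [!#6;!#1] means: not carbon and not hydrogen — any heteroatom.
Check the 16 heavy atoms by environment: 1× o (aromatic) → match; 4× c (aromatic) → no; 4× C → no; 4× O → match; 1× N (charge +1) → match; 1× O (charge -1) → match; 1× N → match.
Summing the matching environments: 1 + 4 + 1 + 1 + 1 = 8 matching atoms.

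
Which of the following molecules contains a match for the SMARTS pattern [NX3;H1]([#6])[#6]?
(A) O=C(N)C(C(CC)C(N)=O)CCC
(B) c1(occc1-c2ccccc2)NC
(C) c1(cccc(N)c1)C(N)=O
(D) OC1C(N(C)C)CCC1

B

[NX3;H1]([#6])[#6] describes a trivalent nitrogen with one H, bonded to two carbons (a secondary amine).
(A) has a primary amide (-C(=O)NH2) but the -C(=O)NH2 nitrogen has H2, not H1.
(B) contains an N-methylamino group (-NHCH3), which satisfies every atom and bond constraint.
(C) has a primary amide (-C(=O)NH2) but the -C(=O)NH2 nitrogen has H2, not H1.
(D) has a dimethylamino group (-N(CH3)2) but the nitrogen has H0, not H1.
So the answer is (B).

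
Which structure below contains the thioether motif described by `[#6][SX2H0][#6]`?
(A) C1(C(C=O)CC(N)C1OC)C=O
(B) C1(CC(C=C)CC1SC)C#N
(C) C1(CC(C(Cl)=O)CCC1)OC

B

[#6][SX2H0][#6] describes an aliphatic sulfur bridging two carbons with no H on the sulfur (a thioether).
(A) has a methoxy ether (-OCH3) but the bridging atom is O, not S.
(B) contains a methylthio ether (-SCH3), which satisfies every atom and bond constraint.
(C) has a methoxy ether (-OCH3) but the bridging atom is O, not S.
So the answer is (B).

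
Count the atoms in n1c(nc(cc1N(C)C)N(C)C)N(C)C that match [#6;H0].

3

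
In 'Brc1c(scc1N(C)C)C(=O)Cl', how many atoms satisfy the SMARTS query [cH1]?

Check the 12 heavy atoms by environment: 1× s (aromatic, H0) → no; 1× c (aromatic, H1) → match; 3× c (aromatic, H0) → no; 1× N (H0) → no; 2× C (H3) → no; 1× C (H0) → no; 1× O (H0) → no; 1× Cl (H0) → no; 1× Br (H0) → no.
That gives 1 matching atom.

1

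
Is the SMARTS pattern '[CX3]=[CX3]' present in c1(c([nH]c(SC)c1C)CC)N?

No

The pattern [CX3]=[CX3] describes a non-aromatic C=C double bond between two sp2 carbons — an alkene.
The closest candidate here is an ethyl group (-CH2CH3), but its C-C bond is a single bond between CX4 carbons, not CX3=CX3. No other fragment satisfies the full query, so there is no match.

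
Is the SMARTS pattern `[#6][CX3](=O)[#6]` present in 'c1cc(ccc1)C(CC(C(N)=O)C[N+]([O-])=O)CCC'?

No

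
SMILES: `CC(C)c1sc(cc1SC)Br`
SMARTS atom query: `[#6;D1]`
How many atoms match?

The query [#6;D1] means: carbon bonded to exactly one heavy atom.
Check the 11 heavy atoms by environment: 1× s (aromatic, D2) → no; 3× c (aromatic, D3) → no; 1× c (aromatic, D2) → no; 1× S (D2) → no; 3× C (D1) → match; 1× C (D3) → no; 1× Br (D1) → no.
That gives 3 matching atoms.

3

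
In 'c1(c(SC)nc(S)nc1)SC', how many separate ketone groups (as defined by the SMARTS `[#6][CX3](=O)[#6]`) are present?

0

[#6][CX3](=O)[#6] is the SMARTS for a ketone: a carbonyl carbon (no H) flanked by two carbons.
No fragment in the molecule satisfies every constraint, giving 0 matches.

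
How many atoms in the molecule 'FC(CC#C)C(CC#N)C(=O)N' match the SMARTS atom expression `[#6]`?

8

The query [#6] means: #6 matches any atom with atomic number 6 (carbon, aromatic or aliphatic).
Check the 12 heavy atoms by environment: 8× C → match; 1× O → no; 2× N → no; 1× F → no.
That gives 8 matching atoms.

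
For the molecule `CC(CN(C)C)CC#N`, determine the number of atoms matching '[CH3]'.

The query [CH3] means: aliphatic carbon with exactly three hydrogens.
Check the 9 heavy atoms by environment: 2× C (H2) → no; 1× C (H1) → no; 1× C (H0) → no; 2× N (H0) → no; 3× C (H3) → match.
That gives 3 matching atoms.

3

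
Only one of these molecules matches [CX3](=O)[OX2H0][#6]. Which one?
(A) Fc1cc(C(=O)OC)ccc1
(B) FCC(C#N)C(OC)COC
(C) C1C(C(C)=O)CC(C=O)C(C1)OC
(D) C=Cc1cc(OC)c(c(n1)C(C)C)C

A

[CX3](=O)[OX2H0][#6] describes a carbonyl carbon bonded to an oxygen that is itself bonded to carbon (no H on that O) (an ester).
(A) contains a methyl-ester group (-C(=O)OCH3), which satisfies every atom and bond constraint.
(B) has a methoxy ether (-OCH3) but the ether oxygen is not adjacent to a C=O carbon.
(C) has a methoxy ether (-OCH3) but the ether oxygen is not adjacent to a C=O carbon.
(D) has a methoxy ether (-OCH3) but the ether oxygen is not adjacent to a C=O carbon.
So the answer is (A).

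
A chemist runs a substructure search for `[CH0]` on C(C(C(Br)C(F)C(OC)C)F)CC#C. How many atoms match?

The query [CH0] means: aliphatic carbon with no attached hydrogen.
Check the 14 heavy atoms by environment: 2× C (H3) → no; 5× C (H1) → no; 2× C (H2) → no; 2× F (H0) → no; 1× O (H0) → no; 1× Br (H0) → no; 1× C (H0) → match.
That gives 1 matching atom.

1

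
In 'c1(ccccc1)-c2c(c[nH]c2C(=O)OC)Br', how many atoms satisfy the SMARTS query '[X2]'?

1

The query [X2] means: any atom with exactly two total connections (bonds + H).
Check the 16 heavy atoms by environment: 1× n (aromatic, X3) → no; 10× c (aromatic, X3) → no; 1× C (X3) → no; 1× O (X1) → no; 1× O (X2) → match; 1× C (X4) → no; 1× Br (X1) → no.
That gives 1 matching atom.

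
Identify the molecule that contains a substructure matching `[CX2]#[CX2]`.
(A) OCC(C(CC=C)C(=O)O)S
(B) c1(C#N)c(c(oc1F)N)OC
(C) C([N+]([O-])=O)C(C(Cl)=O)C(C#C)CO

[CX2]#[CX2] describes a carbon-carbon triple bond (an alkyne).
(A) has a vinyl group (-CH=CH2) but the C=C is a double bond; both carbons are CX3, not CX2.
(B) has a nitrile (-C#N) but the triple bond is C#N, not C#C.
(C) contains an ethynyl group (-C#CH), which satisfies every atom and bond constraint.
So the answer is (C).

C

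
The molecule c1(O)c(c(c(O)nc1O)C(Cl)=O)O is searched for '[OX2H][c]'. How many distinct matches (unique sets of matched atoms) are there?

4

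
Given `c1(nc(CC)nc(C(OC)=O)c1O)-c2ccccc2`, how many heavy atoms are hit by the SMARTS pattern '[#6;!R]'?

4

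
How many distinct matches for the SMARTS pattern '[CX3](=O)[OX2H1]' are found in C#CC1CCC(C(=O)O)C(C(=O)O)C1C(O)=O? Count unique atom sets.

[CX3](=O)[OX2H1] is the SMARTS for a carboxylic acid: an sp2 carbon double-bonded to O and single-bonded to an -OH oxygen.
The molecule carries 3 separate instances of a carboxylic acid group (-C(=O)OH) meeting every constraint; each maps to a distinct set of atoms, giving 3 matches.

3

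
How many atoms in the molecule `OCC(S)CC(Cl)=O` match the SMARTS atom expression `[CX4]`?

The query [CX4] means: C with X4: aliphatic carbon with exactly 4 total connections (bonds + H).
Check the 8 heavy atoms by environment: 3× C (X4) → match; 1× C (X3) → no; 1× O (X1) → no; 1× Cl (X1) → no; 1× O (X2) → no; 1× S (X2) → no.
That gives 3 matching atoms.

3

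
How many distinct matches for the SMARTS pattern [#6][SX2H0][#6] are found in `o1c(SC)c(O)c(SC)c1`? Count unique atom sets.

2

[#6][SX2H0][#6] is the SMARTS for a thioether: an aliphatic sulfur bridging two carbons with no H on the sulfur.
The molecule carries 2 separate instances of a methylthio ether (-SCH3) meeting every constraint; each maps to a distinct set of atoms, giving 2 matches.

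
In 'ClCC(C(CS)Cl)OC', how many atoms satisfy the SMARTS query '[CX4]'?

5

The query [CX4] means: C with X4: aliphatic carbon with exactly 4 total connections (bonds + H).
Check the 9 heavy atoms by environment: 5× C (X4) → match; 2× Cl (X1) → no; 1× O (X2) → no; 1× S (X2) → no.
That gives 5 matching atoms.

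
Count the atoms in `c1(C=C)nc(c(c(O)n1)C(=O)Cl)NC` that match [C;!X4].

The query [C;!X4] means: aliphatic carbon that does not have four total connections.
Check the 14 heavy atoms by environment: 2× n (aromatic, X2) → no; 4× c (aromatic, X3) → no; 1× O (X2) → no; 3× C (X3) → match; 1× O (X1) → no; 1× Cl (X1) → no; 1× N (X3) → no; 1× C (X4) → no.
That gives 3 matching atoms.

3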